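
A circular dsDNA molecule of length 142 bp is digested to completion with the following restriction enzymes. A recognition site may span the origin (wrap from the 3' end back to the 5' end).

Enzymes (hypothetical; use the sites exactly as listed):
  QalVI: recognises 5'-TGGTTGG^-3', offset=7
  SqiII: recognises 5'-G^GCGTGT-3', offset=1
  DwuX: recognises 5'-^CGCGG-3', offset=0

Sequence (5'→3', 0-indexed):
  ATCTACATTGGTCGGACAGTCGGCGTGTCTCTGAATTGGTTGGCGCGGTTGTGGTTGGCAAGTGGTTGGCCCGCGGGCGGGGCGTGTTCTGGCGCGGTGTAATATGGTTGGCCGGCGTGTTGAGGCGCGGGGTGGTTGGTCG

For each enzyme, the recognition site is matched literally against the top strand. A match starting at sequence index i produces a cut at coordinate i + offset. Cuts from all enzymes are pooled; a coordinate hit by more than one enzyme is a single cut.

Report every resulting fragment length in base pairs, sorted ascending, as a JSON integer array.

[2,3,10,11,11,11,14,15,19,21,25]

Scan for sites:
  QalVI (TGGTTGG, off=7): starts [36, 51, 62, 104, 132] → cuts [43, 58, 69, 111, 139]
  SqiII (GGCGTGT, off=1): starts [21, 80, 113] → cuts [22, 81, 114]
  DwuX (CGCGG, off=0): starts [43, 71, 92, 125] → cuts [43, 71, 92, 125]

All cut coordinates (distinct, sorted): [22, 43, 58, 69, 71, 81, 92, 111, 114, 125, 139]

Fragments:
  22→43: 21 bp
  43→58: 15 bp
  58→69: 11 bp
  69→71: 2 bp
  71→81: 10 bp
  81→92: 11 bp
  92→111: 19 bp
  111→114: 3 bp
  114→125: 11 bp
  125→139: 14 bp
  139→22 (wrap): 142-139+22 = 25 bp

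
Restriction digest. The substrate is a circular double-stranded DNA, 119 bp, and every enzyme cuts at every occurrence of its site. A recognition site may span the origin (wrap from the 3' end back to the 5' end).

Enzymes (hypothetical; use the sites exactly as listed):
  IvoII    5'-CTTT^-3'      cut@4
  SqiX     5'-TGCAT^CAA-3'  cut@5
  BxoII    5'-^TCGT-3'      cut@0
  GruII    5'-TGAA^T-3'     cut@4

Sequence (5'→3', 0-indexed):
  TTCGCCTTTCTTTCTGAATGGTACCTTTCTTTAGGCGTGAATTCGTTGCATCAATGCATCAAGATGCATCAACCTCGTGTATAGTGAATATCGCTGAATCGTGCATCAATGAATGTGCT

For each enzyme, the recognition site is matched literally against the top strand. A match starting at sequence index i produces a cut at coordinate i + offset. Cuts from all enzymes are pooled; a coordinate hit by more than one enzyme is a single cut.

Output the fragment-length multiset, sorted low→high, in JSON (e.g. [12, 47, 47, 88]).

[1,4,4,5,5,7,7,8,8,8,9,9,10,10,10,14]

Site scan:
  IvoII (CTTT, off=4): starts [5, 9, 24, 28, 117] → cuts [2, 9, 13, 28, 32]
  SqiX (TGCATCAA, off=5): starts [46, 54, 64, 101] → cuts [51, 59, 69, 106]
  BxoII (TCGT, off=0): starts [42, 74, 98] → cuts [42, 74, 98]
  GruII (TGAAT, off=4): starts [14, 37, 84, 94, 109] → cuts [18, 41, 88, 98, 113]

Pooled cuts: [2, 9, 13, 18, 28, 32, 41, 42, 51, 59, 69, 74, 88, 98, 106, 113]

Fragment lengths:
  2→9: 7 bp
  9→13: 4 bp
  13→18: 5 bp
  18→28: 10 bp
  28→32: 4 bp
  32→41: 9 bp
  41→42: 1 bp
  42→51: 9 bp
  51→59: 8 bp
  59→69: 10 bp
  69→74: 5 bp
  74→88: 14 bp
  88→98: 10 bp
  98→106: 8 bp
  106→113: 7 bp
  113→2 (wrap): 119-113+2 = 8 bp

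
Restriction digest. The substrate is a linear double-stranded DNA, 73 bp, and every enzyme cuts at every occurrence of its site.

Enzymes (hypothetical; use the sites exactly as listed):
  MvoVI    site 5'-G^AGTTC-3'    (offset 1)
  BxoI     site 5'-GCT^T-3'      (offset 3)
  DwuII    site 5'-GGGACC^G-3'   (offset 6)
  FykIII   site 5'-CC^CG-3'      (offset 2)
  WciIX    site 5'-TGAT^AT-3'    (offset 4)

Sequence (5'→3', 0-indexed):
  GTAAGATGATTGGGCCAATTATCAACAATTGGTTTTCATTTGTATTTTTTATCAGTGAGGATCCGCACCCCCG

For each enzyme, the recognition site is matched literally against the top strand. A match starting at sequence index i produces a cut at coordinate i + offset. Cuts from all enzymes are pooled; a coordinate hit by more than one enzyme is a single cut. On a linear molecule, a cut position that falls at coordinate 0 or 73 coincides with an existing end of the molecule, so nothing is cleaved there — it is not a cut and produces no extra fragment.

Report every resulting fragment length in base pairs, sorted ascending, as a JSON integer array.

Scan for sites:
  MvoVI (GAGTTC, off=1): no sites
  BxoI (GCTT, off=3): no sites
  DwuII (GGGACCG, off=6): no sites
  FykIII CCCG/2: at [69] ⇒ [71]
  WciIX (TGATAT, off=4): no sites

All cut coordinates (distinct, sorted): [71]

Fragments:
  [0,71): 71 bp
  [71,73): 2 bp

[2,71]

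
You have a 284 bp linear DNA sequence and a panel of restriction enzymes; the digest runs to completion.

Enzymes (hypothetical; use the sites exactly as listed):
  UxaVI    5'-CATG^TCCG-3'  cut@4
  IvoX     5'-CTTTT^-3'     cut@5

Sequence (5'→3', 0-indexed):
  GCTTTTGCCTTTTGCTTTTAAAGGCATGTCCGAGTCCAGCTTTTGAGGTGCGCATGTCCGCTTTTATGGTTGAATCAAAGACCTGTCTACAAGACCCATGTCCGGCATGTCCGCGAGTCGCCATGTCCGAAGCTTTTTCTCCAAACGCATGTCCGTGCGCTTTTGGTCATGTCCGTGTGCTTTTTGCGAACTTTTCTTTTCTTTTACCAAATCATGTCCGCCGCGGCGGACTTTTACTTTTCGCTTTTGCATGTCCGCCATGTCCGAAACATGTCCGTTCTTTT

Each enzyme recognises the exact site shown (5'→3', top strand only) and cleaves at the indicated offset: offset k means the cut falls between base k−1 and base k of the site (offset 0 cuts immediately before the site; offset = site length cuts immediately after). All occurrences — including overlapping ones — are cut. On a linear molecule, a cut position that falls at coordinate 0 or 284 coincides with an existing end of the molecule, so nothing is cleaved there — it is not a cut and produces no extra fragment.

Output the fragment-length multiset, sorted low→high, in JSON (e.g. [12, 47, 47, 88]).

Per-enzyme occurrences:
  UxaVI CATGTCCG/4: at [24, 52, 96, 105, 121, 147, 167, 212, 249, 258, 269] ⇒ [28, 56, 100, 109, 125, 151, 171, 216, 253, 262, 273]
  IvoX CTTTT/5: at [1, 8, 14, 39, 60, 132, 159, 179, 190, 195, 200, 230, 236, 243, 279] ⇒ [6, 13, 19, 44, 65, 137, 164, 184, 195, 200, 205, 235, 241, 248] (position 284 is a terminus of the linear molecule — no cut)

All cut coordinates (distinct, sorted): [6, 13, 19, 28, 44, 56, 65, 100, 109, 125, 137, 151, 164, 171, 184, 195, 200, 205, 216, 235, 241, 248, 253, 262, 273]

Fragment lengths:
  [0,6): 6 bp
  [6,13): 7 bp
  [13,19): 6 bp
  [19,28): 9 bp
  [28,44): 16 bp
  [44,56): 12 bp
  [56,65): 9 bp
  [65,100): 35 bp
  [100,109): 9 bp
  [109,125): 16 bp
  [125,137): 12 bp
  [137,151): 14 bp
  [151,164): 13 bp
  [164,171): 7 bp
  [171,184): 13 bp
  [184,195): 11 bp
  [195,200): 5 bp
  [200,205): 5 bp
  [205,216): 11 bp
  [216,235): 19 bp
  [235,241): 6 bp
  [241,248): 7 bp
  [248,253): 5 bp
  [253,262): 9 bp
  [262,273): 11 bp
  [273,284): 11 bp

[5,5,5,6,6,6,7,7,7,9,9,9,9,11,11,11,11,12,12,13,13,14,16,16,19,35]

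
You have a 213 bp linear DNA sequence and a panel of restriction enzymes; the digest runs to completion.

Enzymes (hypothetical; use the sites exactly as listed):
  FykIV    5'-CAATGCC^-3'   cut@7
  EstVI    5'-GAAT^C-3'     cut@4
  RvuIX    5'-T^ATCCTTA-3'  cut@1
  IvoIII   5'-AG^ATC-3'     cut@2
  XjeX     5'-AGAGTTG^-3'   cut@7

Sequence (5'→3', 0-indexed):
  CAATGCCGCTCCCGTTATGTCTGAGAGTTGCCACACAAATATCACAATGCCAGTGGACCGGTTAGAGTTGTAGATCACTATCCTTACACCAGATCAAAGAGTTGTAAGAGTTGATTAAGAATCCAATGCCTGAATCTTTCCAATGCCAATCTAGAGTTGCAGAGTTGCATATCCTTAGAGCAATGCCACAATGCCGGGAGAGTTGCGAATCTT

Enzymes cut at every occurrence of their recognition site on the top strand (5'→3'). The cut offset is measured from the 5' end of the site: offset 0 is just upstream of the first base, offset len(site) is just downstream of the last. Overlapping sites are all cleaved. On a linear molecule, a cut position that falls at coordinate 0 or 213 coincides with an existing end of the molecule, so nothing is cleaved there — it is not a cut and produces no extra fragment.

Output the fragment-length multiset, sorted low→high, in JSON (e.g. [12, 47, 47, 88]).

[3,3,3,5,5,6,7,8,8,8,9,9,10,12,12,12,13,17,19,21,23]

Scan for sites:
  FykIV (CAATGCC, off=7): starts [0, 44, 123, 140, 180, 188] → cuts [7, 51, 130, 147, 187, 195]
  EstVI (GAATC, off=4): starts [118, 131, 206] → cuts [122, 135, 210]
  RvuIX (TATCCTTA, off=1): starts [78, 169] → cuts [79, 170]
  IvoIII (AGATC, off=2): starts [71, 90] → cuts [73, 92]
  XjeX (AGAGTTG, off=7): starts [23, 63, 97, 106, 152, 160, 198] → cuts [30, 70, 104, 113, 159, 167, 205]

Pooled cuts: [7, 30, 51, 70, 73, 79, 92, 104, 113, 122, 130, 135, 147, 159, 167, 170, 187, 195, 205, 210]

Fragment lengths:
  [0,7): 7 bp
  [7,30): 23 bp
  [30,51): 21 bp
  [51,70): 19 bp
  [70,73): 3 bp
  [73,79): 6 bp
  [79,92): 13 bp
  [92,104): 12 bp
  [104,113): 9 bp
  [113,122): 9 bp
  [122,130): 8 bp
  [130,135): 5 bp
  [135,147): 12 bp
  [147,159): 12 bp
  [159,167): 8 bp
  [167,170): 3 bp
  [170,187): 17 bp
  [187,195): 8 bp
  [195,205): 10 bp
  [205,210): 5 bp
  [210,213): 3 bp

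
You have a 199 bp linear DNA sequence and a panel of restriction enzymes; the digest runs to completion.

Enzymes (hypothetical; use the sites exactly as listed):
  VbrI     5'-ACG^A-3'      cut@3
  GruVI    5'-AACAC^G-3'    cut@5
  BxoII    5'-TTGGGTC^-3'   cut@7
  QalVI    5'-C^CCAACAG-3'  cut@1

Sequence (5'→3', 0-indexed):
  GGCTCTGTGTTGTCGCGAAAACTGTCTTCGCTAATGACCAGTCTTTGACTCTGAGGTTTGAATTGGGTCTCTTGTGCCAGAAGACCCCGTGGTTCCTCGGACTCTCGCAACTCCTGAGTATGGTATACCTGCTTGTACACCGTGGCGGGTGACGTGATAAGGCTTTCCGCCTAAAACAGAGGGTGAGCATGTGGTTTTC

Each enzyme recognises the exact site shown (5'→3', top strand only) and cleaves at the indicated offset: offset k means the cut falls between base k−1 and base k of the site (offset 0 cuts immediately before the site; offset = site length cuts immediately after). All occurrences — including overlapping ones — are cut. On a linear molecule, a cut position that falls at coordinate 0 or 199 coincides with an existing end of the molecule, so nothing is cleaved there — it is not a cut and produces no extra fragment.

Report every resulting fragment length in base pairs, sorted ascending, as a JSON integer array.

[69,130]

Site scan:
  VbrI (ACGA, off=3): no sites
  GruVI (AACACG, off=5): no sites
  BxoII TTGGGTC/7: at [62] ⇒ [69]
  QalVI (CCCAACAG, off=1): no sites

Pooled cuts: [69]

Fragments:
  [0,69): 69 bp
  [69,199): 130 bp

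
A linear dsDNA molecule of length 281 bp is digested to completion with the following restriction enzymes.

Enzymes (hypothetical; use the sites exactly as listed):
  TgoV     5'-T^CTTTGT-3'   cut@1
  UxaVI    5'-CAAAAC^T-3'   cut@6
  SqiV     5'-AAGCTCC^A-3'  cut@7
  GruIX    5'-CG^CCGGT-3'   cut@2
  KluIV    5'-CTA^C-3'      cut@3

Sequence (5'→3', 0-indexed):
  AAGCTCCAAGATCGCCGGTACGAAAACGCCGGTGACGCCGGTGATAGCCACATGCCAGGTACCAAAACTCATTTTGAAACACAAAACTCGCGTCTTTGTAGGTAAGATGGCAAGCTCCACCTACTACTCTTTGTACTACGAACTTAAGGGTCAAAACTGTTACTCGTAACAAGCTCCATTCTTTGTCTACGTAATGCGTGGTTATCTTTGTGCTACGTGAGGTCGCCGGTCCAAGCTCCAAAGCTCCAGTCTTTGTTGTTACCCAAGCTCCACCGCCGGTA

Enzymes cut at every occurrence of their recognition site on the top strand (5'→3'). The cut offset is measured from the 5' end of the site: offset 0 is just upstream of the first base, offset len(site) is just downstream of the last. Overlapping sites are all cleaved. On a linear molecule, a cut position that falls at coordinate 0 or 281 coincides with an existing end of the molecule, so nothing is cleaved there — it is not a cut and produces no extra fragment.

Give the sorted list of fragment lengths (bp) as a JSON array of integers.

[2,3,3,3,4,5,6,6,7,7,8,9,9,10,10,10,14,14,16,19,19,20,21,25,31]

Per-enzyme occurrences:
  TgoV (TCTTTGT, off=1): starts [92, 127, 179, 204, 249] → cuts [93, 128, 180, 205, 250]
  UxaVI (CAAAACT, off=6): starts [62, 81, 151] → cuts [68, 87, 157]
  SqiV (AAGCTCCA, off=7): starts [0, 111, 170, 232, 240, 264] → cuts [7, 118, 177, 239, 247, 271]
  GruIX (CGCCGGT, off=2): starts [12, 26, 35, 223, 273] → cuts [14, 28, 37, 225, 275]
  KluIV (CTAC, off=3): starts [120, 123, 135, 186, 212] → cuts [123, 126, 138, 189, 215]

Pooled cuts: [7, 14, 28, 37, 68, 87, 93, 118, 123, 126, 128, 138, 157, 177, 180, 189, 205, 215, 225, 239, 247, 250, 271, 275]

Fragments:
  [0,7): 7 bp
  [7,14): 7 bp
  [14,28): 14 bp
  [28,37): 9 bp
  [37,68): 31 bp
  [68,87): 19 bp
  [87,93): 6 bp
  [93,118): 25 bp
  [118,123): 5 bp
  [123,126): 3 bp
  [126,128): 2 bp
  [128,138): 10 bp
  [138,157): 19 bp
  [157,177): 20 bp
  [177,180): 3 bp
  [180,189): 9 bp
  [189,205): 16 bp
  [205,215): 10 bp
  [215,225): 10 bp
  [225,239): 14 bp
  [239,247): 8 bp
  [247,250): 3 bp
  [250,271): 21 bp
  [271,275): 4 bp
  [275,281): 6 bp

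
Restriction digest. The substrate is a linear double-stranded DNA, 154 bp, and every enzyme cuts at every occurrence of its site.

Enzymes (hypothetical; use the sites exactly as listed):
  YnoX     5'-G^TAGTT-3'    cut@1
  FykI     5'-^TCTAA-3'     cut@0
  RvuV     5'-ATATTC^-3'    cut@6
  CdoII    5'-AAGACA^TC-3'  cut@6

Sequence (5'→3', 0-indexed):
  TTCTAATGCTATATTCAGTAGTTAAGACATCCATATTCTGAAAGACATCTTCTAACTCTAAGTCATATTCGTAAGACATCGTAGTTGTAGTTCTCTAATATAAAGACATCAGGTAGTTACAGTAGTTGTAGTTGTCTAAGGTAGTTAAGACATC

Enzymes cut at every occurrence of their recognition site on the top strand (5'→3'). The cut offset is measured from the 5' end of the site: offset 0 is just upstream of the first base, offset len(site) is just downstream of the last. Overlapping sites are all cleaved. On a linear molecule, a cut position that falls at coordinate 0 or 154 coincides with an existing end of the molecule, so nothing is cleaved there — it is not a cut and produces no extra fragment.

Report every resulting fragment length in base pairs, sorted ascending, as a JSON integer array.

Scan for sites:
  YnoX GTAGTT/1: at [17, 80, 86, 112, 121, 127, 140] ⇒ [18, 81, 87, 113, 122, 128, 141]
  FykI TCTAA/0: at [1, 50, 56, 93, 134] ⇒ [1, 50, 56, 93, 134]
  RvuV ATATTC/6: at [10, 32, 64] ⇒ [16, 38, 70]
  CdoII AAGACATC/6: at [23, 41, 72, 102, 146] ⇒ [29, 47, 78, 108, 152]

All cut coordinates (distinct, sorted): [1, 16, 18, 29, 38, 47, 50, 56, 70, 78, 81, 87, 93, 108, 113, 122, 128, 134, 141, 152]

Fragment lengths:
  [0,1): 1 bp
  [1,16): 15 bp
  [16,18): 2 bp
  [18,29): 11 bp
  [29,38): 9 bp
  [38,47): 9 bp
  [47,50): 3 bp
  [50,56): 6 bp
  [56,70): 14 bp
  [70,78): 8 bp
  [78,81): 3 bp
  [81,87): 6 bp
  [87,93): 6 bp
  [93,108): 15 bp
  [108,113): 5 bp
  [113,122): 9 bp
  [122,128): 6 bp
  [128,134): 6 bp
  [134,141): 7 bp
  [141,152): 11 bp
  [152,154): 2 bp

[1,2,2,3,3,5,6,6,6,6,6,7,8,9,9,9,11,11,14,15,15]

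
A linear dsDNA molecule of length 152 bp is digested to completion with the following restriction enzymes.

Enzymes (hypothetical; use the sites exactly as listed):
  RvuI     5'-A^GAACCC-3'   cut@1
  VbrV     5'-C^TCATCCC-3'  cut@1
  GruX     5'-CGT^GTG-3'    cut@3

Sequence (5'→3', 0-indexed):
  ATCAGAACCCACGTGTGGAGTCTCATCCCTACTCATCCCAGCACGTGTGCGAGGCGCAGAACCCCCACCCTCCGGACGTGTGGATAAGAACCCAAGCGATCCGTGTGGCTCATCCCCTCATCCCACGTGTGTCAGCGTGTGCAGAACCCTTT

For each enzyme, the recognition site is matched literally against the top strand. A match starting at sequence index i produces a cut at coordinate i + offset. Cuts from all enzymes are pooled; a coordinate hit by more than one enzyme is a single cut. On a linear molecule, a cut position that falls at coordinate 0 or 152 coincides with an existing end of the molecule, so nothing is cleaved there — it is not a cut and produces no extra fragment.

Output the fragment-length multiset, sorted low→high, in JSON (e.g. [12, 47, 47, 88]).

Scan for sites:
  RvuI (AGAACCC, off=1): starts [3, 57, 86, 142] → cuts [4, 58, 87, 143]
  VbrV (CTCATCCC, off=1): starts [21, 31, 108, 116] → cuts [22, 32, 109, 117]
  GruX (CGTGTG, off=3): starts [11, 43, 76, 101, 125, 135] → cuts [14, 46, 79, 104, 128, 138]

Pooled cuts: [4, 14, 22, 32, 46, 58, 79, 87, 104, 109, 117, 128, 138, 143]

Fragment lengths:
  [0,4): 4 bp
  [4,14): 10 bp
  [14,22): 8 bp
  [22,32): 10 bp
  [32,46): 14 bp
  [46,58): 12 bp
  [58,79): 21 bp
  [79,87): 8 bp
  [87,104): 17 bp
  [104,109): 5 bp
  [109,117): 8 bp
  [117,128): 11 bp
  [128,138): 10 bp
  [138,143): 5 bp
  [143,152): 9 bp

[4,5,5,8,8,8,9,10,10,10,11,12,14,17,21]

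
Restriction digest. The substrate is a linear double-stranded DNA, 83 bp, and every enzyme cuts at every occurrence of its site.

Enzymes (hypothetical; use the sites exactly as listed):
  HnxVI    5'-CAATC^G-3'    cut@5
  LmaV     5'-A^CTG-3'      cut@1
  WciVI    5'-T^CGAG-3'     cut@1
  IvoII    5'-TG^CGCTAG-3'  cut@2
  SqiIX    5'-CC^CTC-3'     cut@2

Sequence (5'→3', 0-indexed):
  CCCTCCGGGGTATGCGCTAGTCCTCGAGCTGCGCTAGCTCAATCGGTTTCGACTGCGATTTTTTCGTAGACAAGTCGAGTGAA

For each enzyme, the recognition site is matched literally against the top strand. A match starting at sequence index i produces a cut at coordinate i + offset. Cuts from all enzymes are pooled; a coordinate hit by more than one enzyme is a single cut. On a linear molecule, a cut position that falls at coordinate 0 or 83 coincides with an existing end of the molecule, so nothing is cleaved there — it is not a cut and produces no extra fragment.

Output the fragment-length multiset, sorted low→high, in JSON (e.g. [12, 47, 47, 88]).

[2,7,8,8,10,12,13,23]

Site scan:
  HnxVI (CAATCG, off=5): starts [39] → cuts [44]
  LmaV (ACTG, off=1): starts [51] → cuts [52]
  WciVI (TCGAG, off=1): starts [23, 74] → cuts [24, 75]
  IvoII (TGCGCTAG, off=2): starts [12, 29] → cuts [14, 31]
  SqiIX (CCCTC, off=2): starts [0] → cuts [2]

All cut coordinates (distinct, sorted): [2, 14, 24, 31, 44, 52, 75]

Fragment lengths:
  [0,2): 2 bp
  [2,14): 12 bp
  [14,24): 10 bp
  [24,31): 7 bp
  [31,44): 13 bp
  [44,52): 8 bp
  [52,75): 23 bp
  [75,83): 8 bp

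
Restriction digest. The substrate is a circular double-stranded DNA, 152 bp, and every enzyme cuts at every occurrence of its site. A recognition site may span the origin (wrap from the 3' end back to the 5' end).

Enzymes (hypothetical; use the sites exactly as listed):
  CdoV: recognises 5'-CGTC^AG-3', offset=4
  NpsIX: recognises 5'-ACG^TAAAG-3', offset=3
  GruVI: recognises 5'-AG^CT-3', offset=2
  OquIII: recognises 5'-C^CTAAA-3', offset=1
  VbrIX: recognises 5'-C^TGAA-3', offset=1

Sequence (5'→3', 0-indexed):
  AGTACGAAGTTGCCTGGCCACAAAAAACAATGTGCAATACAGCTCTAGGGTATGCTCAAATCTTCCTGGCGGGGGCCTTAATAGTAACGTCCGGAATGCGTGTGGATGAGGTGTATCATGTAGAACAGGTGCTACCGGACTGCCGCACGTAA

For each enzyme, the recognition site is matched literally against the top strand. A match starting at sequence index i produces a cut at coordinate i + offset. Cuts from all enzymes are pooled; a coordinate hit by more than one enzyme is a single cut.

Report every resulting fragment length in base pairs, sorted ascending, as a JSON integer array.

[45,107]

Scan for sites:
  CdoV (CGTCAG, off=4): no sites
  NpsIX ACGTAAAG/3: at [146] ⇒ [149]
  GruVI AGCT/2: at [40] ⇒ [42]
  OquIII (CCTAAA, off=1): no sites
  VbrIX (CTGAA, off=1): no sites

All cut coordinates (distinct, sorted): [42, 149]

Fragment lengths:
  42→149: 107 bp
  149→42 (wrap): 152-149+42 = 45 bp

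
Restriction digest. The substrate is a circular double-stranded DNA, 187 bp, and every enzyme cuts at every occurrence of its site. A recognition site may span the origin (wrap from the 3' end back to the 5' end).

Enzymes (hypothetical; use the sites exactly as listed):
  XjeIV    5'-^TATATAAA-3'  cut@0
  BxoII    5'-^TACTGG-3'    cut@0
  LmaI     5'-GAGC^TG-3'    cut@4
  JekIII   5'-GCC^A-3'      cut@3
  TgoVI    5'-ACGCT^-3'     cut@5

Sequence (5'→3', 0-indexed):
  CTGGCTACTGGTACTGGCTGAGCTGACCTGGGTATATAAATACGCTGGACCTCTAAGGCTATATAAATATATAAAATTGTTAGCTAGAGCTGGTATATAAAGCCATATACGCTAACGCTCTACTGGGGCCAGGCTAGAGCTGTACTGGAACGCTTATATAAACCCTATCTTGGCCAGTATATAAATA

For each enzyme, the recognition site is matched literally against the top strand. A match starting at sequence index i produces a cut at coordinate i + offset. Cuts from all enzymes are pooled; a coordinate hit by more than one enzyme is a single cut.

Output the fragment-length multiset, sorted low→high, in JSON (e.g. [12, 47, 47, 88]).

[1,2,2,3,6,6,7,8,8,9,9,10,10,11,12,12,13,14,21,23]

Site scan:
  XjeIV TATATAAA/0: at [32, 59, 67, 93, 154, 177] ⇒ [32, 59, 67, 93, 154, 177]
  BxoII TACTGG/0: at [5, 11, 120, 142, 185] ⇒ [5, 11, 120, 142, 185]
  LmaI GAGCTG/4: at [19, 86, 136] ⇒ [23, 90, 140]
  JekIII GCCA/3: at [101, 127, 172] ⇒ [104, 130, 175]
  TgoVI ACGCT/5: at [41, 108, 114, 149] ⇒ [46, 113, 119, 154]

All cut coordinates (distinct, sorted): [5, 11, 23, 32, 46, 59, 67, 90, 93, 104, 113, 119, 120, 130, 140, 142, 154, 175, 177, 185]

Fragment lengths:
  5→11: 6 bp
  11→23: 12 bp
  23→32: 9 bp
  32→46: 14 bp
  46→59: 13 bp
  59→67: 8 bp
  67→90: 23 bp
  90→93: 3 bp
  93→104: 11 bp
  104→113: 9 bp
  113→119: 6 bp
  119→120: 1 bp
  120→130: 10 bp
  130→140: 10 bp
  140→142: 2 bp
  142→154: 12 bp
  154→175: 21 bp
  175→177: 2 bp
  177→185: 8 bp
  185→5 (wrap): 187-185+5 = 7 bp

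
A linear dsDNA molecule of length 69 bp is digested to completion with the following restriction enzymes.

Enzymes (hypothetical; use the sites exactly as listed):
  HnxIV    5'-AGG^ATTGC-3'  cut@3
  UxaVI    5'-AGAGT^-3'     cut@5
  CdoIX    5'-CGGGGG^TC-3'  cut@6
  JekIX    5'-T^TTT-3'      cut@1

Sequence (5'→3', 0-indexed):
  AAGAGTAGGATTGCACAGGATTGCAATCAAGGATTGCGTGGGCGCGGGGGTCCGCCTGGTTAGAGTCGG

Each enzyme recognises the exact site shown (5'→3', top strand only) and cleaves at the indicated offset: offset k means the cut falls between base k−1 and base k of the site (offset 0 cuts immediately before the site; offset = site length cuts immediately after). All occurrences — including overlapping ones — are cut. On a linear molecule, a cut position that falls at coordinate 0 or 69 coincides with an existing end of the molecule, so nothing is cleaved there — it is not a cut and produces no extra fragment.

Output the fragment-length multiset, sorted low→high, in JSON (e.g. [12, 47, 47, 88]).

Site scan:
  HnxIV (AGGATTGC, off=3): starts [6, 16, 29] → cuts [9, 19, 32]
  UxaVI (AGAGT, off=5): starts [1, 61] → cuts [6, 66]
  CdoIX (CGGGGGTC, off=6): starts [44] → cuts [50]
  JekIX (TTTT, off=1): no sites

Pooled cuts: [6, 9, 19, 32, 50, 66]

Fragment lengths:
  [0,6): 6 bp
  [6,9): 3 bp
  [9,19): 10 bp
  [19,32): 13 bp
  [32,50): 18 bp
  [50,66): 16 bp
  [66,69): 3 bp

[3,3,6,10,13,16,18]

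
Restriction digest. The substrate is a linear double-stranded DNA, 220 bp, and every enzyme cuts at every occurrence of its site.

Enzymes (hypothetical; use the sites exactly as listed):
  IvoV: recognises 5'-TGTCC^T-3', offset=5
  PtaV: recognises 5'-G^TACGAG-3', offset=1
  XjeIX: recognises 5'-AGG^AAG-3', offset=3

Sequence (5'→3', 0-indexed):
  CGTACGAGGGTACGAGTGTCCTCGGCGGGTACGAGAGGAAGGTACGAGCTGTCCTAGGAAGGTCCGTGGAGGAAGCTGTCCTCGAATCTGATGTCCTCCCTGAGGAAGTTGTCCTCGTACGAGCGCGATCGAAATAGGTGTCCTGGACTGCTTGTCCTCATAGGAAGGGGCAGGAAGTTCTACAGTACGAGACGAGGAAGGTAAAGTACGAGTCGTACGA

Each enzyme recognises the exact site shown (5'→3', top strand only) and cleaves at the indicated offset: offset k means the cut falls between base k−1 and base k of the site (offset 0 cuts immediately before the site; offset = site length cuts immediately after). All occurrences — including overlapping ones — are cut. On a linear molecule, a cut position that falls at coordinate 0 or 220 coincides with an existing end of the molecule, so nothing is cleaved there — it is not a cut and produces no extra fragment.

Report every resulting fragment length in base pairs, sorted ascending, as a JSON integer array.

Site scan:
  IvoV (TGTCCT, off=5): starts [16, 49, 76, 91, 109, 138, 152] → cuts [21, 54, 81, 96, 114, 143, 157]
  PtaV (GTACGAG, off=1): starts [1, 9, 28, 41, 116, 184, 205] → cuts [2, 10, 29, 42, 117, 185, 206]
  XjeIX (AGGAAG, off=3): starts [35, 55, 69, 102, 161, 171, 194] → cuts [38, 58, 72, 105, 164, 174, 197]

Pooled cuts: [2, 10, 21, 29, 38, 42, 54, 58, 72, 81, 96, 105, 114, 117, 143, 157, 164, 174, 185, 197, 206]

Fragments:
  [0,2): 2 bp
  [2,10): 8 bp
  [10,21): 11 bp
  [21,29): 8 bp
  [29,38): 9 bp
  [38,42): 4 bp
  [42,54): 12 bp
  [54,58): 4 bp
  [58,72): 14 bp
  [72,81): 9 bp
  [81,96): 15 bp
  [96,105): 9 bp
  [105,114): 9 bp
  [114,117): 3 bp
  [117,143): 26 bp
  [143,157): 14 bp
  [157,164): 7 bp
  [164,174): 10 bp
  [174,185): 11 bp
  [185,197): 12 bp
  [197,206): 9 bp
  [206,220): 14 bp

[2,3,4,4,7,8,8,9,9,9,9,9,10,11,11,12,12,14,14,14,15,26]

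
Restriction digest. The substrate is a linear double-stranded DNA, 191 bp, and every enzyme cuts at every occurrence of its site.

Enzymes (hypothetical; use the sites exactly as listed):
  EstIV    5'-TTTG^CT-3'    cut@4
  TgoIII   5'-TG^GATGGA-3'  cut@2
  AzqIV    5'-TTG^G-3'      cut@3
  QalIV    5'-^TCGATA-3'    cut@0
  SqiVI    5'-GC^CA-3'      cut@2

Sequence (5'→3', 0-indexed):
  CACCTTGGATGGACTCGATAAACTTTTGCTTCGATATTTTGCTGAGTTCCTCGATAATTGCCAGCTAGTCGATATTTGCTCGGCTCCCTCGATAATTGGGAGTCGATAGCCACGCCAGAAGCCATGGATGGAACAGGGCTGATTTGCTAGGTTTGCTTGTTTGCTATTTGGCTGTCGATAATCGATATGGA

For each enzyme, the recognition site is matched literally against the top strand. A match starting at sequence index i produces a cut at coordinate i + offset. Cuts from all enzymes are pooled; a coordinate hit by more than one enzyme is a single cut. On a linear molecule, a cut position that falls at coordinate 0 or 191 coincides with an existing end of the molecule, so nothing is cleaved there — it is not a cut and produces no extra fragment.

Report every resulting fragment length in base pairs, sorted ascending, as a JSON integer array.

[2,4,4,4,5,7,7,7,7,7,7,8,8,9,9,10,10,10,10,11,11,14,20]

Scan for sites:
  EstIV TTTGCT/4: at [24, 37, 74, 142, 151, 159] ⇒ [28, 41, 78, 146, 155, 163]
  TgoIII TGGATGGA/2: at [5, 124] ⇒ [7, 126]
  AzqIV TTGG/3: at [4, 95, 167] ⇒ [7, 98, 170]
  QalIV TCGATA/0: at [14, 30, 50, 68, 88, 102, 174, 181] ⇒ [14, 30, 50, 68, 88, 102, 174, 181]
  SqiVI GCCA/2: at [59, 108, 113, 120] ⇒ [61, 110, 115, 122]

All cut coordinates (distinct, sorted): [7, 14, 28, 30, 41, 50, 61, 68, 78, 88, 98, 102, 110, 115, 122, 126, 146, 155, 163, 170, 174, 181]

Fragment lengths:
  [0,7): 7 bp
  [7,14): 7 bp
  [14,28): 14 bp
  [28,30): 2 bp
  [30,41): 11 bp
  [41,50): 9 bp
  [50,61): 11 bp
  [61,68): 7 bp
  [68,78): 10 bp
  [78,88): 10 bp
  [88,98): 10 bp
  [98,102): 4 bp
  [102,110): 8 bp
  [110,115): 5 bp
  [115,122): 7 bp
  [122,126): 4 bp
  [126,146): 20 bp
  [146,155): 9 bp
  [155,163): 8 bp
  [163,170): 7 bp
  [170,174): 4 bp
  [174,181): 7 bp
  [181,191): 10 bp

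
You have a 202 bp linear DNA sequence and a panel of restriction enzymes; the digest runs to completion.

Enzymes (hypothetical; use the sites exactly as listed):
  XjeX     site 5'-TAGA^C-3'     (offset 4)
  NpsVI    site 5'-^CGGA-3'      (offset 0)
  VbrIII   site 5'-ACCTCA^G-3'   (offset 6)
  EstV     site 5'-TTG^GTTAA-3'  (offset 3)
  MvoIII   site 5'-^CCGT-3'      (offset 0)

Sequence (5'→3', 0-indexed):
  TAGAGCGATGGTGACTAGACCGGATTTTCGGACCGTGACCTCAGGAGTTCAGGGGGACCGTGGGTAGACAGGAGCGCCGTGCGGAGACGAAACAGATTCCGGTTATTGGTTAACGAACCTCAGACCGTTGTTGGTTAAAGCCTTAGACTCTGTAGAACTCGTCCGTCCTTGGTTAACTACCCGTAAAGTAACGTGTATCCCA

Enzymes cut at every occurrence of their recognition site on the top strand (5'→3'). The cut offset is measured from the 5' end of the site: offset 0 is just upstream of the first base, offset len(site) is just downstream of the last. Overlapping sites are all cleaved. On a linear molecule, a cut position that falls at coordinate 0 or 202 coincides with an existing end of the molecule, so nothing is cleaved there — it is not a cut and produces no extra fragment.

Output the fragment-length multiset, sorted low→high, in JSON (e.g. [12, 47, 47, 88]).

Site scan:
  XjeX (TAGAC, off=4): starts [15, 64, 143] → cuts [19, 68, 147]
  NpsVI (CGGA, off=0): starts [20, 28, 81] → cuts [20, 28, 81]
  VbrIII (ACCTCAG, off=6): starts [37, 116] → cuts [43, 122]
  EstV (TTGGTTAA, off=3): starts [105, 130, 168] → cuts [108, 133, 171]
  MvoIII (CCGT, off=0): starts [32, 57, 76, 124, 162, 180] → cuts [32, 57, 76, 124, 162, 180]

All cut coordinates (distinct, sorted): [19, 20, 28, 32, 43, 57, 68, 76, 81, 108, 122, 124, 133, 147, 162, 171, 180]

Fragment lengths:
  [0,19): 19 bp
  [19,20): 1 bp
  [20,28): 8 bp
  [28,32): 4 bp
  [32,43): 11 bp
  [43,57): 14 bp
  [57,68): 11 bp
  [68,76): 8 bp
  [76,81): 5 bp
  [81,108): 27 bp
  [108,122): 14 bp
  [122,124): 2 bp
  [124,133): 9 bp
  [133,147): 14 bp
  [147,162): 15 bp
  [162,171): 9 bp
  [171,180): 9 bp
  [180,202): 22 bp

[1,2,4,5,8,8,9,9,9,11,11,14,14,14,15,19,22,27]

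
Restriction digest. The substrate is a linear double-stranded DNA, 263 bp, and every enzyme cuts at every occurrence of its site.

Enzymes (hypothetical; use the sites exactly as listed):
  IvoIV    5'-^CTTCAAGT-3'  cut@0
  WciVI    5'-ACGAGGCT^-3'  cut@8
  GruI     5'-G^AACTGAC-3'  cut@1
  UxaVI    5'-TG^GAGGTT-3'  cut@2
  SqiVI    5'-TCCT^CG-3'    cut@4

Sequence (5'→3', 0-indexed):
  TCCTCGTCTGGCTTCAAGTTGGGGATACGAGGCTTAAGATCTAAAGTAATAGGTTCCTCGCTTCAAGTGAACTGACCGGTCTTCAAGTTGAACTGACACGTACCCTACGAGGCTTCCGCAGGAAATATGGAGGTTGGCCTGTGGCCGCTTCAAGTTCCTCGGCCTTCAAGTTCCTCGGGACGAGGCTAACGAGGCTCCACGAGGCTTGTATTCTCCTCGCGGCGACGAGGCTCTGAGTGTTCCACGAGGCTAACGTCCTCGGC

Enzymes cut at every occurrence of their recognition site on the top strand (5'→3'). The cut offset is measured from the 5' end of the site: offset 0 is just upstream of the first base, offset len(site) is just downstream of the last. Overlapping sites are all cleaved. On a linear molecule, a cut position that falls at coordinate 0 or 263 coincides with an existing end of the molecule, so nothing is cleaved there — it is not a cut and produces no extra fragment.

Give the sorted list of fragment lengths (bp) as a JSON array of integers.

Per-enzyme occurrences:
  IvoIV CTTCAAGT/0: at [11, 60, 80, 147, 163] ⇒ [11, 60, 80, 147, 163]
  WciVI ACGAGGCT/8: at [26, 106, 179, 188, 198, 224, 243] ⇒ [34, 114, 187, 196, 206, 232, 251]
  GruI GAACTGAC/1: at [68, 89] ⇒ [69, 90]
  UxaVI TGGAGGTT/2: at [127] ⇒ [129]
  SqiVI TCCTCG/4: at [0, 54, 155, 171, 213, 255] ⇒ [4, 58, 159, 175, 217, 259]

All cut coordinates (distinct, sorted): [4, 11, 34, 58, 60, 69, 80, 90, 114, 129, 147, 159, 163, 175, 187, 196, 206, 217, 232, 251, 259]

Fragment lengths:
  [0,4): 4 bp
  [4,11): 7 bp
  [11,34): 23 bp
  [34,58): 24 bp
  [58,60): 2 bp
  [60,69): 9 bp
  [69,80): 11 bp
  [80,90): 10 bp
  [90,114): 24 bp
  [114,129): 15 bp
  [129,147): 18 bp
  [147,159): 12 bp
  [159,163): 4 bp
  [163,175): 12 bp
  [175,187): 12 bp
  [187,196): 9 bp
  [196,206): 10 bp
  [206,217): 11 bp
  [217,232): 15 bp
  [232,251): 19 bp
  [251,259): 8 bp
  [259,263): 4 bp

[2,4,4,4,7,8,9,9,10,10,11,11,12,12,12,15,15,18,19,23,24,24]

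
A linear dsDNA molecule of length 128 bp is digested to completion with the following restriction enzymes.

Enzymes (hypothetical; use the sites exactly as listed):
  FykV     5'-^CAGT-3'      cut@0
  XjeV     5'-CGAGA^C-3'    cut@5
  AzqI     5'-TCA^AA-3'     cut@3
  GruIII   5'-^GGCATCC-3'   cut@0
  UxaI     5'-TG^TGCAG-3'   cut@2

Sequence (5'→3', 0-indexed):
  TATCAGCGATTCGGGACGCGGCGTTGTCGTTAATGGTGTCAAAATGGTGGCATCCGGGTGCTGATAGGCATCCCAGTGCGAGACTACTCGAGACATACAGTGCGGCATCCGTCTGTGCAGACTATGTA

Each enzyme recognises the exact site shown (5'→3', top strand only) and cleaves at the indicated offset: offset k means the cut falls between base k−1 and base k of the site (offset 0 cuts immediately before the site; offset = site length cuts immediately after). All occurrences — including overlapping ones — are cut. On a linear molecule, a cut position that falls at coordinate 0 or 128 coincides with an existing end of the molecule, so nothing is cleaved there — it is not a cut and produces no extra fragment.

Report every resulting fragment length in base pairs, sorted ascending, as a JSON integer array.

[4,6,7,7,10,10,12,13,18,41]

Per-enzyme occurrences:
  FykV (CAGT, off=0): starts [73, 97] → cuts [73, 97]
  XjeV (CGAGAC, off=5): starts [78, 88] → cuts [83, 93]
  AzqI (TCAAA, off=3): starts [38] → cuts [41]
  GruIII (GGCATCC, off=0): starts [48, 66, 103] → cuts [48, 66, 103]
  UxaI (TGTGCAG, off=2): starts [113] → cuts [115]

Pooled cuts: [41, 48, 66, 73, 83, 93, 97, 103, 115]

Fragments:
  [0,41): 41 bp
  [41,48): 7 bp
  [48,66): 18 bp
  [66,73): 7 bp
  [73,83): 10 bp
  [83,93): 10 bp
  [93,97): 4 bp
  [97,103): 6 bp
  [103,115): 12 bp
  [115,128): 13 bp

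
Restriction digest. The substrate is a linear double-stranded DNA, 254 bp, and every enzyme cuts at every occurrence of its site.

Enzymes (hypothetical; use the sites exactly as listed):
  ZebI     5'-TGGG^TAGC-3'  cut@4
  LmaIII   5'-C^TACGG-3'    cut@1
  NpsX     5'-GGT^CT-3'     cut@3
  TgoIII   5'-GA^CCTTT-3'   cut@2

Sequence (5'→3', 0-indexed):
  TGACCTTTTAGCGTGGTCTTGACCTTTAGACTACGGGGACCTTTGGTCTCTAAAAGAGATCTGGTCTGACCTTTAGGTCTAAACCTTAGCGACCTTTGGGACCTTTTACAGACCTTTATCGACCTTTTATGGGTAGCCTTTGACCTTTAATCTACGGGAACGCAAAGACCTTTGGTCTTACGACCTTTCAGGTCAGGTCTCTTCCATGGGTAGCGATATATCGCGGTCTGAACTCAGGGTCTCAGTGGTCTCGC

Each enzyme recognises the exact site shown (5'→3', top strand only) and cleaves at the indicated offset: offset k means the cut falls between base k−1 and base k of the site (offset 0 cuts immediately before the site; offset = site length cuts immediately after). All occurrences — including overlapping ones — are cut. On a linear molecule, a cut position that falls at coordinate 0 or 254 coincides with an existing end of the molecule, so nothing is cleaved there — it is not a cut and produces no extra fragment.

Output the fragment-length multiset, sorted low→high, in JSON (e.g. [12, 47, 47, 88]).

[3,4,5,5,7,8,8,8,9,9,9,9,9,10,10,11,11,12,13,14,14,15,16,17,18]

Per-enzyme occurrences:
  ZebI TGGGTAGC/4: at [129, 206] ⇒ [133, 210]
  LmaIII CTACGG/1: at [30, 151] ⇒ [31, 152]
  NpsX GGTCT/3: at [14, 44, 62, 75, 173, 195, 224, 237, 246] ⇒ [17, 47, 65, 78, 176, 198, 227, 240, 249]
  TgoIII GACCTTT/2: at [1, 20, 37, 67, 90, 99, 110, 120, 141, 166, 181] ⇒ [3, 22, 39, 69, 92, 101, 112, 122, 143, 168, 183]

Pooled cuts: [3, 17, 22, 31, 39, 47, 65, 69, 78, 92, 101, 112, 122, 133, 143, 152, 168, 176, 183, 198, 210, 227, 240, 249]

Fragment lengths:
  [0,3): 3 bp
  [3,17): 14 bp
  [17,22): 5 bp
  [22,31): 9 bp
  [31,39): 8 bp
  [39,47): 8 bp
  [47,65): 18 bp
  [65,69): 4 bp
  [69,78): 9 bp
  [78,92): 14 bp
  [92,101): 9 bp
  [101,112): 11 bp
  [112,122): 10 bp
  [122,133): 11 bp
  [133,143): 10 bp
  [143,152): 9 bp
  [152,168): 16 bp
  [168,176): 8 bp
  [176,183): 7 bp
  [183,198): 15 bp
  [198,210): 12 bp
  [210,227): 17 bp
  [227,240): 13 bp
  [240,249): 9 bp
  [249,254): 5 bp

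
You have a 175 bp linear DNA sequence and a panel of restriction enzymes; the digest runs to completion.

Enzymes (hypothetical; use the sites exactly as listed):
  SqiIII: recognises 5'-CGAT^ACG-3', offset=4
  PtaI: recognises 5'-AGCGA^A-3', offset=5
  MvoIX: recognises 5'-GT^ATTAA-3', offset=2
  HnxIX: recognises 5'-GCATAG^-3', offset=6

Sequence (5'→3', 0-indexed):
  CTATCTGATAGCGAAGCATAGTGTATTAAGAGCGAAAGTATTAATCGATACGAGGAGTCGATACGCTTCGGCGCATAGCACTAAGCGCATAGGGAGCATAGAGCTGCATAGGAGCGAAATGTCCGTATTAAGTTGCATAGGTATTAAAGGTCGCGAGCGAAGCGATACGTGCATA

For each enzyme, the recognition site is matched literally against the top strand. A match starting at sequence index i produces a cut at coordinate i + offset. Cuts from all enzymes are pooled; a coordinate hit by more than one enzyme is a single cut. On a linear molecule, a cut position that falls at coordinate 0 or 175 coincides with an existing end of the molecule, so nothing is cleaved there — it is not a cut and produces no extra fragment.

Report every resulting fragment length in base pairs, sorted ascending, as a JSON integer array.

Site scan:
  SqiIII CGATACG/4: at [45, 58, 162] ⇒ [49, 62, 166]
  PtaI AGCGAA/5: at [9, 30, 112, 155] ⇒ [14, 35, 117, 160]
  MvoIX GTATTAA/2: at [22, 37, 124, 140] ⇒ [24, 39, 126, 142]
  HnxIX GCATAG/6: at [15, 72, 86, 95, 105, 134] ⇒ [21, 78, 92, 101, 111, 140]

All cut coordinates (distinct, sorted): [14, 21, 24, 35, 39, 49, 62, 78, 92, 101, 111, 117, 126, 140, 142, 160, 166]

Fragment lengths:
  [0,14): 14 bp
  [14,21): 7 bp
  [21,24): 3 bp
  [24,35): 11 bp
  [35,39): 4 bp
  [39,49): 10 bp
  [49,62): 13 bp
  [62,78): 16 bp
  [78,92): 14 bp
  [92,101): 9 bp
  [101,111): 10 bp
  [111,117): 6 bp
  [117,126): 9 bp
  [126,140): 14 bp
  [140,142): 2 bp
  [142,160): 18 bp
  [160,166): 6 bp
  [166,175): 9 bp

[2,3,4,6,6,7,9,9,9,10,10,11,13,14,14,14,16,18]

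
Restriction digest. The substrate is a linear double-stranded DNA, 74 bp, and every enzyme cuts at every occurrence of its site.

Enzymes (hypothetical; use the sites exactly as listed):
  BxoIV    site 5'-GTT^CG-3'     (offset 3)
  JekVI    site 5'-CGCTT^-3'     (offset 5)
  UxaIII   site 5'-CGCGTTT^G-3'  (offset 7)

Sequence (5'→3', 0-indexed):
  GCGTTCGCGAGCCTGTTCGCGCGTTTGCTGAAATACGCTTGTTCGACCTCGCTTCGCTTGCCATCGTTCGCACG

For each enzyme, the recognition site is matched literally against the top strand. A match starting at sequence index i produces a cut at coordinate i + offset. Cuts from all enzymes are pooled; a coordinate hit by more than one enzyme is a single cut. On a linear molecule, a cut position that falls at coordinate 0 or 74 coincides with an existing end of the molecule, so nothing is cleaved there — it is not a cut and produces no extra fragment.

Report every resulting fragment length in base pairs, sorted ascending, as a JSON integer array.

[3,5,5,6,9,9,11,12,14]

Scan for sites:
  BxoIV (GTTCG, off=3): starts [2, 14, 40, 65] → cuts [5, 17, 43, 68]
  JekVI (CGCTT, off=5): starts [35, 49, 54] → cuts [40, 54, 59]
  UxaIII (CGCGTTTG, off=7): starts [19] → cuts [26]

Pooled cuts: [5, 17, 26, 40, 43, 54, 59, 68]

Fragment lengths:
  [0,5): 5 bp
  [5,17): 12 bp
  [17,26): 9 bp
  [26,40): 14 bp
  [40,43): 3 bp
  [43,54): 11 bp
  [54,59): 5 bp
  [59,68): 9 bp
  [68,74): 6 bp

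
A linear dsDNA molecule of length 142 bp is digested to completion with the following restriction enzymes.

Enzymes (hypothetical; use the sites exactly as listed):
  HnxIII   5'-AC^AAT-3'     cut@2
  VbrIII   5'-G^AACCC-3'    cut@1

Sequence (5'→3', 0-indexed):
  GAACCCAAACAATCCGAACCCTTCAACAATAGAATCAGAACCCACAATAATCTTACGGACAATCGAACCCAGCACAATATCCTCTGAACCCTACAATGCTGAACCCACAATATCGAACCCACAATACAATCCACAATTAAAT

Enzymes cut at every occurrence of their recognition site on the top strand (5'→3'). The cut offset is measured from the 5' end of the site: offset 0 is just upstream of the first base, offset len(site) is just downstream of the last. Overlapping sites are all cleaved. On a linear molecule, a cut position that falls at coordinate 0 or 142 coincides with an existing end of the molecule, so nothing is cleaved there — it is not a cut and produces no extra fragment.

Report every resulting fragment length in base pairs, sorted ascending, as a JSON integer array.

[1,5,5,6,7,7,7,7,7,7,8,8,9,10,11,11,11,15]

Per-enzyme occurrences:
  HnxIII (ACAAT, off=2): starts [8, 25, 43, 58, 73, 92, 106, 120, 125, 132] → cuts [10, 27, 45, 60, 75, 94, 108, 122, 127, 134]
  VbrIII (GAACCC, off=1): starts [0, 15, 37, 64, 85, 100, 114] → cuts [1, 16, 38, 65, 86, 101, 115]

All cut coordinates (distinct, sorted): [1, 10, 16, 27, 38, 45, 60, 65, 75, 86, 94, 101, 108, 115, 122, 127, 134]

Fragment lengths:
  [0,1): 1 bp
  [1,10): 9 bp
  [10,16): 6 bp
  [16,27): 11 bp
  [27,38): 11 bp
  [38,45): 7 bp
  [45,60): 15 bp
  [60,65): 5 bp
  [65,75): 10 bp
  [75,86): 11 bp
  [86,94): 8 bp
  [94,101): 7 bp
  [101,108): 7 bp
  [108,115): 7 bp
  [115,122): 7 bp
  [122,127): 5 bp
  [127,134): 7 bp
  [134,142): 8 bp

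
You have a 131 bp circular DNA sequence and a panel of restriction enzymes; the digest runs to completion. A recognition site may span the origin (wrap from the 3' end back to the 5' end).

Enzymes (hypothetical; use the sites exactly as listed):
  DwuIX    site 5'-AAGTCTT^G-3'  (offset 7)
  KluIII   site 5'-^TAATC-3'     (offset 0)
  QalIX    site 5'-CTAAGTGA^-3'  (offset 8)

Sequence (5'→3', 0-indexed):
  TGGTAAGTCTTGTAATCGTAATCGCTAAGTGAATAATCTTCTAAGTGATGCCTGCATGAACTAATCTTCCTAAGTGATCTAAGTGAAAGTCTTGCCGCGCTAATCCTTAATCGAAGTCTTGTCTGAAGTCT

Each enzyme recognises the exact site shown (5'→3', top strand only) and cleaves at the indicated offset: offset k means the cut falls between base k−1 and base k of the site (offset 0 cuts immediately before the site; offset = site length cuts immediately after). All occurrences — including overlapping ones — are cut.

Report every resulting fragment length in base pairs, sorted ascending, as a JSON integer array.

Site scan:
  DwuIX AAGTCTTG/7: at [4, 86, 113, 125] ⇒ [1, 11, 93, 120]
  KluIII TAATC/0: at [12, 18, 33, 61, 100, 107] ⇒ [12, 18, 33, 61, 100, 107]
  QalIX CTAAGTGA/8: at [24, 40, 69, 78] ⇒ [32, 48, 77, 86]

All cut coordinates (distinct, sorted): [1, 11, 12, 18, 32, 33, 48, 61, 77, 86, 93, 100, 107, 120]

Fragments:
  1→11: 10 bp
  11→12: 1 bp
  12→18: 6 bp
  18→32: 14 bp
  32→33: 1 bp
  33→48: 15 bp
  48→61: 13 bp
  61→77: 16 bp
  77→86: 9 bp
  86→93: 7 bp
  93→100: 7 bp
  100→107: 7 bp
  107→120: 13 bp
  120→1 (wrap): 131-120+1 = 12 bp

[1,1,6,7,7,7,9,10,12,13,13,14,15,16]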